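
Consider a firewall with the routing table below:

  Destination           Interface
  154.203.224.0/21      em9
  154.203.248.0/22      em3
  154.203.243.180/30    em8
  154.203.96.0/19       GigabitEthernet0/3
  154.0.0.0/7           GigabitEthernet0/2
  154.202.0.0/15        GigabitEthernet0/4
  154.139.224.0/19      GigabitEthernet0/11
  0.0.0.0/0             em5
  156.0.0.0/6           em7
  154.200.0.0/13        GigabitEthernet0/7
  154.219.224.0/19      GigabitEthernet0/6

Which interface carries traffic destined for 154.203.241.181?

GigabitEthernet0/4

Routes whose prefix contains 154.203.241.181:
  0.0.0.0/0 (default, matches everything) -> em5
  154.0.0.0/7 (154.0.0.0 - 155.255.255.255) -> GigabitEthernet0/2
  154.200.0.0/13 (154.200.0.0 - 154.207.255.255) -> GigabitEthernet0/7
  154.202.0.0/15 (154.202.0.0 - 154.203.255.255) -> GigabitEthernet0/4
More-specific entries that do NOT match:
  154.203.243.180/30 (154.203.243.180 - 154.203.243.183) does not contain 154.203.241.181
  154.203.248.0/22 (154.203.248.0 - 154.203.251.255) does not contain 154.203.241.181
  154.203.224.0/21 (154.203.224.0 - 154.203.231.255) does not contain 154.203.241.181
  154.203.96.0/19 (154.203.96.0 - 154.203.127.255) does not contain 154.203.241.181
  154.139.224.0/19 (154.139.224.0 - 154.139.255.255) does not contain 154.203.241.181
  154.219.224.0/19 (154.219.224.0 - 154.219.255.255) does not contain 154.203.241.181
Longest matching prefix is /15 -> interface GigabitEthernet0/4.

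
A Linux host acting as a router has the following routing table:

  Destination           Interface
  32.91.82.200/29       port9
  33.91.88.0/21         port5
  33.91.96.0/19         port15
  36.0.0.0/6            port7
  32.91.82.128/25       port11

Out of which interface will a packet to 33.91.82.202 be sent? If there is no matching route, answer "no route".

No entry's prefix contains 33.91.82.202; there is no default route.

no route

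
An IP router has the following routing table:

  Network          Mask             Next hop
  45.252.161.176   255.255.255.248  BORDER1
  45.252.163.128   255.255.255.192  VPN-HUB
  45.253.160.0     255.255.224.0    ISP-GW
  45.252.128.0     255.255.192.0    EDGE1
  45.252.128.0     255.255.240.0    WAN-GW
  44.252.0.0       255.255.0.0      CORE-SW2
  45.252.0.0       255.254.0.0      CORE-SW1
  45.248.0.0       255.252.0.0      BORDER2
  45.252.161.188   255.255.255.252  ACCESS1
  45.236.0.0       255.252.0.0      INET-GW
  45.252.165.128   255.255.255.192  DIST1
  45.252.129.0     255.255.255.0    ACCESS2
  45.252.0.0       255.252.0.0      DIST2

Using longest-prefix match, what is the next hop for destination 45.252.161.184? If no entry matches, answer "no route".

EDGE1

Routes whose prefix contains 45.252.161.184:
  45.252.0.0/14 (45.252.0.0 - 45.255.255.255) -> DIST2
  45.252.0.0/15 (45.252.0.0 - 45.253.255.255) -> CORE-SW1
  45.252.128.0/18 (45.252.128.0 - 45.252.191.255) -> EDGE1
More-specific entries that do NOT match:
  45.252.161.188/30 (45.252.161.188 - 45.252.161.191) does not contain 45.252.161.184
  45.252.161.176/29 (45.252.161.176 - 45.252.161.183) does not contain 45.252.161.184
  45.252.163.128/26 (45.252.163.128 - 45.252.163.191) does not contain 45.252.161.184
  45.252.165.128/26 (45.252.165.128 - 45.252.165.191) does not contain 45.252.161.184
  45.252.129.0/24 (45.252.129.0 - 45.252.129.255) does not contain 45.252.161.184
  45.252.128.0/20 (45.252.128.0 - 45.252.143.255) does not contain 45.252.161.184
  45.253.160.0/19 (45.253.160.0 - 45.253.191.255) does not contain 45.252.161.184
Longest matching prefix is /18 -> next hop EDGE1.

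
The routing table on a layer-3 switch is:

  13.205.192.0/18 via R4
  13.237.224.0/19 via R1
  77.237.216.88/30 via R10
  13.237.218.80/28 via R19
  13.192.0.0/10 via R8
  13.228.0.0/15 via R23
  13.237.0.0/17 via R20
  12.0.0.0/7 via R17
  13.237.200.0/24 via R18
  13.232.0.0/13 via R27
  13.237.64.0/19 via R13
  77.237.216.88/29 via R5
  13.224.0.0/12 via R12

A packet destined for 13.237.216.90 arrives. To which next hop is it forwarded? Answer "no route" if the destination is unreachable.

R27

Routes whose prefix contains 13.237.216.90:
  12.0.0.0/7 (12.0.0.0 - 13.255.255.255) -> R17
  13.192.0.0/10 (13.192.0.0 - 13.255.255.255) -> R8
  13.224.0.0/12 (13.224.0.0 - 13.239.255.255) -> R12
  13.232.0.0/13 (13.232.0.0 - 13.239.255.255) -> R27
More-specific entries that do NOT match:
  77.237.216.88/30 (77.237.216.88 - 77.237.216.91) does not contain 13.237.216.90
  77.237.216.88/29 (77.237.216.88 - 77.237.216.95) does not contain 13.237.216.90
  13.237.218.80/28 (13.237.218.80 - 13.237.218.95) does not contain 13.237.216.90
  13.237.200.0/24 (13.237.200.0 - 13.237.200.255) does not contain 13.237.216.90
  13.237.224.0/19 (13.237.224.0 - 13.237.255.255) does not contain 13.237.216.90
  13.237.64.0/19 (13.237.64.0 - 13.237.95.255) does not contain 13.237.216.90
  13.205.192.0/18 (13.205.192.0 - 13.205.255.255) does not contain 13.237.216.90
  13.237.0.0/17 (13.237.0.0 - 13.237.127.255) does not contain 13.237.216.90
  13.228.0.0/15 (13.228.0.0 - 13.229.255.255) does not contain 13.237.216.90
Longest matching prefix is /13 -> next hop R27.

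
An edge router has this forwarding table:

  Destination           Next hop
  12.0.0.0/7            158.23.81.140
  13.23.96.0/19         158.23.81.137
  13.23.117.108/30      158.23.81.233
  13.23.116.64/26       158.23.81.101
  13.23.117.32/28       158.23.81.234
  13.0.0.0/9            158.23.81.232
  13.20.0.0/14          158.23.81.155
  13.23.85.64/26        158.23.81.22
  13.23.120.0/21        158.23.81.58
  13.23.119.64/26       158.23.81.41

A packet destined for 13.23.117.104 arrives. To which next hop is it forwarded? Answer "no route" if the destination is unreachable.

158.23.81.137

Routes whose prefix contains 13.23.117.104:
  12.0.0.0/7 (12.0.0.0 - 13.255.255.255) -> 158.23.81.140
  13.0.0.0/9 (13.0.0.0 - 13.127.255.255) -> 158.23.81.232
  13.20.0.0/14 (13.20.0.0 - 13.23.255.255) -> 158.23.81.155
  13.23.96.0/19 (13.23.96.0 - 13.23.127.255) -> 158.23.81.137
More-specific entries that do NOT match:
  13.23.117.108/30 (13.23.117.108 - 13.23.117.111) does not contain 13.23.117.104
  13.23.117.32/28 (13.23.117.32 - 13.23.117.47) does not contain 13.23.117.104
  13.23.116.64/26 (13.23.116.64 - 13.23.116.127) does not contain 13.23.117.104
  13.23.85.64/26 (13.23.85.64 - 13.23.85.127) does not contain 13.23.117.104
  13.23.119.64/26 (13.23.119.64 - 13.23.119.127) does not contain 13.23.117.104
  13.23.120.0/21 (13.23.120.0 - 13.23.127.255) does not contain 13.23.117.104
Longest matching prefix is /19 -> next hop 158.23.81.137.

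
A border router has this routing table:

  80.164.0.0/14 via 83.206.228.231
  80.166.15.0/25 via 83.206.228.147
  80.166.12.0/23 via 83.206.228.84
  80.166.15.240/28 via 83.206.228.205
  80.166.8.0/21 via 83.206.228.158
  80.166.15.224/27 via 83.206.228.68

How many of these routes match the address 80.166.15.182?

2

Prefixes containing 80.166.15.182:
  80.164.0.0/14 (80.164.0.0 - 80.167.255.255)
  80.166.8.0/21 (80.166.8.0 - 80.166.15.255)
Total matching entries: 2.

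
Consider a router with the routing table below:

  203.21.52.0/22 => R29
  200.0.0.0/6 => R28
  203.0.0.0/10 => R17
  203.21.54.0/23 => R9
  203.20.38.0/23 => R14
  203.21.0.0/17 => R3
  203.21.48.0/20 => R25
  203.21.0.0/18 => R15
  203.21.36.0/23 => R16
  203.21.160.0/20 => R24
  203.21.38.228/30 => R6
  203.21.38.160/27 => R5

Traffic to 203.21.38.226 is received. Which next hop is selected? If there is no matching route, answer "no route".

Routes whose prefix contains 203.21.38.226:
  200.0.0.0/6 (200.0.0.0 - 203.255.255.255) -> R28
  203.0.0.0/10 (203.0.0.0 - 203.63.255.255) -> R17
  203.21.0.0/17 (203.21.0.0 - 203.21.127.255) -> R3
  203.21.0.0/18 (203.21.0.0 - 203.21.63.255) -> R15
More-specific entries that do NOT match:
  203.21.38.228/30 (203.21.38.228 - 203.21.38.231) does not contain 203.21.38.226
  203.21.38.160/27 (203.21.38.160 - 203.21.38.191) does not contain 203.21.38.226
  203.21.54.0/23 (203.21.54.0 - 203.21.55.255) does not contain 203.21.38.226
  203.20.38.0/23 (203.20.38.0 - 203.20.39.255) does not contain 203.21.38.226
  203.21.36.0/23 (203.21.36.0 - 203.21.37.255) does not contain 203.21.38.226
  203.21.52.0/22 (203.21.52.0 - 203.21.55.255) does not contain 203.21.38.226
  203.21.48.0/20 (203.21.48.0 - 203.21.63.255) does not contain 203.21.38.226
  203.21.160.0/20 (203.21.160.0 - 203.21.175.255) does not contain 203.21.38.226
Longest matching prefix is /18 -> next hop R15.

R15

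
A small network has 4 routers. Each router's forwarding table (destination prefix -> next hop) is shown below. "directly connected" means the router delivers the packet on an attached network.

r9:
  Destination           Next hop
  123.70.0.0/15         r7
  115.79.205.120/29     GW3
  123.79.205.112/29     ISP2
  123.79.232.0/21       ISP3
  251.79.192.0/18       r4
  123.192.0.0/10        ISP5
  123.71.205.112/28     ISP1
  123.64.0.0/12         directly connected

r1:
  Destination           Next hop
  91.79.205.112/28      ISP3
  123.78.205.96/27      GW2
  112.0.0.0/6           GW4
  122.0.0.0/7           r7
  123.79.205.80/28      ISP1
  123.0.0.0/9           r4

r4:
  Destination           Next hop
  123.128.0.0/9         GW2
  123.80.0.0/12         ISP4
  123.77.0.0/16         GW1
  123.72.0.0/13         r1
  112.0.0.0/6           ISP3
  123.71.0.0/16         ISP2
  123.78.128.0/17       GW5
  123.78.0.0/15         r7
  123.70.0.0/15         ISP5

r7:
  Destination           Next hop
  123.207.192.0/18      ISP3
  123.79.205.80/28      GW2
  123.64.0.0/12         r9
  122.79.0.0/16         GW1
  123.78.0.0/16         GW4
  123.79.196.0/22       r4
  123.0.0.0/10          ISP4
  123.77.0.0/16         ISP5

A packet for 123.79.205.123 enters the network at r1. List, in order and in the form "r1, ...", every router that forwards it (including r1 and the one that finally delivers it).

At r1: longest match for 123.79.205.123 is 123.0.0.0/9 -> r4
At r4: longest match for 123.79.205.123 is 123.78.0.0/15 -> r7
At r7: longest match for 123.79.205.123 is 123.64.0.0/12 -> r9
At r9: longest match for 123.79.205.123 is 123.64.0.0/12 -> directly connected

r1, r4, r7, r9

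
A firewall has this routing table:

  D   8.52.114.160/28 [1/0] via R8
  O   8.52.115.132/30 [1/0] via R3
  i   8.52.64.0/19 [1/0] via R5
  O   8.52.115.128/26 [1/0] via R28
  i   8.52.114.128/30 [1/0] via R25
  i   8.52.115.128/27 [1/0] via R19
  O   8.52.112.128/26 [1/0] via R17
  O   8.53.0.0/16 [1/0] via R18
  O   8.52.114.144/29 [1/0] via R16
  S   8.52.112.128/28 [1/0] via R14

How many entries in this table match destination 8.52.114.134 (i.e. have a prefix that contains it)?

0

No listed prefix contains 8.52.114.134.
Total matching entries: 0.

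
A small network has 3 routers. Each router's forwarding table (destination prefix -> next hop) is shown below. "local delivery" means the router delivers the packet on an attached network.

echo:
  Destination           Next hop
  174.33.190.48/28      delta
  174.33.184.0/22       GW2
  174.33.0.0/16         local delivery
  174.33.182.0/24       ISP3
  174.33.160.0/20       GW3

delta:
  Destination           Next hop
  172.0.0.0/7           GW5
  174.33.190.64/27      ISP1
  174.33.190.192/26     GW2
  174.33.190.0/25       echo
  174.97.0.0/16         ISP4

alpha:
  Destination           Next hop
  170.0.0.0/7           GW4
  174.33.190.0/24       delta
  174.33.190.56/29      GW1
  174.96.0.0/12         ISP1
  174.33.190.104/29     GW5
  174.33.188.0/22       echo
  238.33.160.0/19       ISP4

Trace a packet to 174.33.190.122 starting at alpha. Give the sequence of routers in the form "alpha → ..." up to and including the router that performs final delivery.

At alpha: longest match for 174.33.190.122 is 174.33.190.0/24 -> delta
At delta: longest match for 174.33.190.122 is 174.33.190.0/25 -> echo
At echo: longest match for 174.33.190.122 is 174.33.0.0/16 -> local delivery

alpha → delta → echo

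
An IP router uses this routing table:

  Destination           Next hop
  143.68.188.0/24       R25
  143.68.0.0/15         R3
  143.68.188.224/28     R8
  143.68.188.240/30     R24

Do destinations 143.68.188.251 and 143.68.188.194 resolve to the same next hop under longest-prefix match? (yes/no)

yes

143.68.188.251: longest match 143.68.188.0/24 -> R25
143.68.188.194: longest match 143.68.188.0/24 -> R25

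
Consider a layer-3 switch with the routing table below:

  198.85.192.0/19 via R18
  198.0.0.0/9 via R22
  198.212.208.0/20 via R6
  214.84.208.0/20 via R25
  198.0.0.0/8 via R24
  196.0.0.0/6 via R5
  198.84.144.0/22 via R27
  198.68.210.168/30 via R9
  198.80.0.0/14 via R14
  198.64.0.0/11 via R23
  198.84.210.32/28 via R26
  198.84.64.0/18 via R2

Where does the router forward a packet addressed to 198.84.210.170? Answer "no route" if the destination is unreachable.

Routes whose prefix contains 198.84.210.170:
  196.0.0.0/6 (196.0.0.0 - 199.255.255.255) -> R5
  198.0.0.0/8 (198.0.0.0 - 198.255.255.255) -> R24
  198.0.0.0/9 (198.0.0.0 - 198.127.255.255) -> R22
  198.64.0.0/11 (198.64.0.0 - 198.95.255.255) -> R23
More-specific entries that do NOT match:
  198.68.210.168/30 (198.68.210.168 - 198.68.210.171) does not contain 198.84.210.170
  198.84.210.32/28 (198.84.210.32 - 198.84.210.47) does not contain 198.84.210.170
  198.84.144.0/22 (198.84.144.0 - 198.84.147.255) does not contain 198.84.210.170
  198.212.208.0/20 (198.212.208.0 - 198.212.223.255) does not contain 198.84.210.170
  214.84.208.0/20 (214.84.208.0 - 214.84.223.255) does not contain 198.84.210.170
  198.85.192.0/19 (198.85.192.0 - 198.85.223.255) does not contain 198.84.210.170
  198.84.64.0/18 (198.84.64.0 - 198.84.127.255) does not contain 198.84.210.170
  198.80.0.0/14 (198.80.0.0 - 198.83.255.255) does not contain 198.84.210.170
Longest matching prefix is /11 -> next hop R23.

R23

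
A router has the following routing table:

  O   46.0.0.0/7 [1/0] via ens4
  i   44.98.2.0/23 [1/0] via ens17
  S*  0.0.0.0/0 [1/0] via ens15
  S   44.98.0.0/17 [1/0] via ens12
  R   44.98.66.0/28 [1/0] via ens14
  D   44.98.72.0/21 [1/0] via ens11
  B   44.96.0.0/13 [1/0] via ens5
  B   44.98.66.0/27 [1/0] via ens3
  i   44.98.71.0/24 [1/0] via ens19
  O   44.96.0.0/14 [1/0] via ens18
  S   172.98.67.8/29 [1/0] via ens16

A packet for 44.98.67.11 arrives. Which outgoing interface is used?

ens12

Routes whose prefix contains 44.98.67.11:
  0.0.0.0/0 (default, matches everything) -> ens15
  44.96.0.0/13 (44.96.0.0 - 44.103.255.255) -> ens5
  44.96.0.0/14 (44.96.0.0 - 44.99.255.255) -> ens18
  44.98.0.0/17 (44.98.0.0 - 44.98.127.255) -> ens12
More-specific entries that do NOT match:
  172.98.67.8/29 (172.98.67.8 - 172.98.67.15) does not contain 44.98.67.11
  44.98.66.0/28 (44.98.66.0 - 44.98.66.15) does not contain 44.98.67.11
  44.98.66.0/27 (44.98.66.0 - 44.98.66.31) does not contain 44.98.67.11
  44.98.71.0/24 (44.98.71.0 - 44.98.71.255) does not contain 44.98.67.11
  44.98.2.0/23 (44.98.2.0 - 44.98.3.255) does not contain 44.98.67.11
  44.98.72.0/21 (44.98.72.0 - 44.98.79.255) does not contain 44.98.67.11
Longest matching prefix is /17 -> interface ens12.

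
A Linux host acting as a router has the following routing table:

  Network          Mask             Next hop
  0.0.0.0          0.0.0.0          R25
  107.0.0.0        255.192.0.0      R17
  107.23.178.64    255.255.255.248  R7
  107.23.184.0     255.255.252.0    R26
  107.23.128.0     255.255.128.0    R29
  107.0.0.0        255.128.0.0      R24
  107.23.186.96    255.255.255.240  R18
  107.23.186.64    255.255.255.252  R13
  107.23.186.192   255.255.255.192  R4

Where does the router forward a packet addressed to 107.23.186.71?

R26

Routes whose prefix contains 107.23.186.71:
  0.0.0.0/0 (default, matches everything) -> R25
  107.0.0.0/9 (107.0.0.0 - 107.127.255.255) -> R24
  107.0.0.0/10 (107.0.0.0 - 107.63.255.255) -> R17
  107.23.128.0/17 (107.23.128.0 - 107.23.255.255) -> R29
  107.23.184.0/22 (107.23.184.0 - 107.23.187.255) -> R26
More-specific entries that do NOT match:
  107.23.186.64/30 (107.23.186.64 - 107.23.186.67) does not contain 107.23.186.71
  107.23.178.64/29 (107.23.178.64 - 107.23.178.71) does not contain 107.23.186.71
  107.23.186.96/28 (107.23.186.96 - 107.23.186.111) does not contain 107.23.186.71
  107.23.186.192/26 (107.23.186.192 - 107.23.186.255) does not contain 107.23.186.71
Longest matching prefix is /22 -> next hop R26.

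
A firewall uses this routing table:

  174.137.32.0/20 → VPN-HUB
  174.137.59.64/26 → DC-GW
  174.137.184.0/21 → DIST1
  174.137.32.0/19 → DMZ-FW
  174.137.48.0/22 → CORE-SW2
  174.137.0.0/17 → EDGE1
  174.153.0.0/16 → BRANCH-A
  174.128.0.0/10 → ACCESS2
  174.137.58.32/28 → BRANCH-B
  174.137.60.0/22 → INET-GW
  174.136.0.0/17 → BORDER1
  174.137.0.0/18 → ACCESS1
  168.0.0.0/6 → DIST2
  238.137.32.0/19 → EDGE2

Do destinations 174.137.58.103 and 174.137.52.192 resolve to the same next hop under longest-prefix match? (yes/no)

174.137.58.103: longest match 174.137.32.0/19 -> DMZ-FW
174.137.52.192: longest match 174.137.32.0/19 -> DMZ-FW

yes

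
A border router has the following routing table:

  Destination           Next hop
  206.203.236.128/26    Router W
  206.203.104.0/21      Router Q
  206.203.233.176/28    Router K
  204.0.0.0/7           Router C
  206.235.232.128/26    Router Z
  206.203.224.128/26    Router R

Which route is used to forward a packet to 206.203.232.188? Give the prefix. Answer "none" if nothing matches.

206.203.232.188 is outside every listed prefix and there is no default route.

none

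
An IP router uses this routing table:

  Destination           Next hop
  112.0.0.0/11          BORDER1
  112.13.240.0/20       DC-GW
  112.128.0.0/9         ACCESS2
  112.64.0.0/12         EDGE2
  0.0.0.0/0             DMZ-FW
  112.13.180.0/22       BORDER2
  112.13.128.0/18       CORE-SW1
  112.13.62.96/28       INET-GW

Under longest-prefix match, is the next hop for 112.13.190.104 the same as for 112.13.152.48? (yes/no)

yes

112.13.190.104: longest match 112.13.128.0/18 -> CORE-SW1
112.13.152.48: longest match 112.13.128.0/18 -> CORE-SW1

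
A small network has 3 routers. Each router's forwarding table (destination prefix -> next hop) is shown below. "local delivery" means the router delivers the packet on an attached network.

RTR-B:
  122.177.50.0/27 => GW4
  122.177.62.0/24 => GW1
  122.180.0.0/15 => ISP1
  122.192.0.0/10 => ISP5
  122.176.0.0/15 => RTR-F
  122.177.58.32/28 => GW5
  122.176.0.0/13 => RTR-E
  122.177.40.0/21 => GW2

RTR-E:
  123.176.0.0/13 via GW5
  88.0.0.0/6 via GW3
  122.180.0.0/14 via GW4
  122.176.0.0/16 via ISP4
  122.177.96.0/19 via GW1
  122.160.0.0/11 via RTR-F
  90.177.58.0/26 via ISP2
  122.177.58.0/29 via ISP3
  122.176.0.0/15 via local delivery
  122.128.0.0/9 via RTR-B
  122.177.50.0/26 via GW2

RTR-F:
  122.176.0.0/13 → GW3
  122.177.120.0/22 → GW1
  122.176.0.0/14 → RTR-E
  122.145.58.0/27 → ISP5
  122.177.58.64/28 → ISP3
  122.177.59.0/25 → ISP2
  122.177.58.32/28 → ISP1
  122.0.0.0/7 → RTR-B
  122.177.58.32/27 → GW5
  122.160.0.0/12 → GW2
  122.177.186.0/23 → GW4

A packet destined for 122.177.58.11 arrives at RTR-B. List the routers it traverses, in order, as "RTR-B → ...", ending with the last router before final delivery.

At RTR-B: longest match for 122.177.58.11 is 122.176.0.0/15 -> RTR-F
At RTR-F: longest match for 122.177.58.11 is 122.176.0.0/14 -> RTR-E
At RTR-E: longest match for 122.177.58.11 is 122.176.0.0/15 -> local delivery

RTR-B → RTR-F → RTR-E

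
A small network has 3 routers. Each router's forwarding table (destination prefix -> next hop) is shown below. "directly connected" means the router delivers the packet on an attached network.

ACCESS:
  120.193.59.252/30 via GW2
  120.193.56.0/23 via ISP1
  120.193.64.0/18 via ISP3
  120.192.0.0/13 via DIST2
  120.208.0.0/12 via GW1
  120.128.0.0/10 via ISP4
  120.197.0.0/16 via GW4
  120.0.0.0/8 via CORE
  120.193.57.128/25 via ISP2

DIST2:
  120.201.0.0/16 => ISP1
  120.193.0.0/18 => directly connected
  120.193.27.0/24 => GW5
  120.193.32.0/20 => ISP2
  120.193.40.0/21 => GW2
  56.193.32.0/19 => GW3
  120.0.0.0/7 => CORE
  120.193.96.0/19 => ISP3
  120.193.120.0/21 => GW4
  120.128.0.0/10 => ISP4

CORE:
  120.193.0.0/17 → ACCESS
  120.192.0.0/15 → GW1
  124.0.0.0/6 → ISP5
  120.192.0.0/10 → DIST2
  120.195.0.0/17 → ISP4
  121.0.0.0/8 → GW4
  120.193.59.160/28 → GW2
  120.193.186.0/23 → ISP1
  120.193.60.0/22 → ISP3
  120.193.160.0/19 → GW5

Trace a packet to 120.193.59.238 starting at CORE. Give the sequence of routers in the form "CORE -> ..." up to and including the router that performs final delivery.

CORE -> ACCESS -> DIST2

At CORE: longest match for 120.193.59.238 is 120.193.0.0/17 -> ACCESS
At ACCESS: longest match for 120.193.59.238 is 120.192.0.0/13 -> DIST2
At DIST2: longest match for 120.193.59.238 is 120.193.0.0/18 -> directly connected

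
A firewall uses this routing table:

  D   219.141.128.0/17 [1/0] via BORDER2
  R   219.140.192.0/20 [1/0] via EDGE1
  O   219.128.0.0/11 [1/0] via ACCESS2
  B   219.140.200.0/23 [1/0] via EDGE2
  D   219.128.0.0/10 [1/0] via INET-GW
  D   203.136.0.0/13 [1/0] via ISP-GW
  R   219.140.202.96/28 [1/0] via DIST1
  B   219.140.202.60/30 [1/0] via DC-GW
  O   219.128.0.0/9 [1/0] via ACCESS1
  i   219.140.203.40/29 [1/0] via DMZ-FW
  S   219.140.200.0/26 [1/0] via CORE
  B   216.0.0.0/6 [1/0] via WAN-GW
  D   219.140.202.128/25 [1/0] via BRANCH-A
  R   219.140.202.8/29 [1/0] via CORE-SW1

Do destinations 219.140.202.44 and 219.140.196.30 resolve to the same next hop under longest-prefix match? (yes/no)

yes

219.140.202.44: longest match 219.140.192.0/20 -> EDGE1
219.140.196.30: longest match 219.140.192.0/20 -> EDGE1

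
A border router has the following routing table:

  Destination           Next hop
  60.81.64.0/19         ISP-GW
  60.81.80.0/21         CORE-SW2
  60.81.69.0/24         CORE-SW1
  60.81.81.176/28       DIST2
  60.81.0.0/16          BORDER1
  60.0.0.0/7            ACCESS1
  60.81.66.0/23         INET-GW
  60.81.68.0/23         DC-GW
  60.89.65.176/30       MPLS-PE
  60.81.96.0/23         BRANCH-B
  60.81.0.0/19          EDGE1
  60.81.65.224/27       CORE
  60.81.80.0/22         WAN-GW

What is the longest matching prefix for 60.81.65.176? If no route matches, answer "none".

60.81.64.0/19

Entries matching 60.81.65.176:
  60.0.0.0/7 (60.0.0.0 - 61.255.255.255)
  60.81.0.0/16 (60.81.0.0 - 60.81.255.255)
  60.81.64.0/19 (60.81.64.0 - 60.81.95.255)
Most specific is 60.81.64.0/19.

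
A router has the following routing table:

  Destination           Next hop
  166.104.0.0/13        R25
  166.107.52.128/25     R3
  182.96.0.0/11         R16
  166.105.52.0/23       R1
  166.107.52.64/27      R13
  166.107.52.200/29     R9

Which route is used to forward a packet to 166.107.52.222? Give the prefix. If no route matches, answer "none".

166.107.52.128/25

Entries matching 166.107.52.222:
  166.104.0.0/13 (166.104.0.0 - 166.111.255.255)
  166.107.52.128/25 (166.107.52.128 - 166.107.52.255)
Most specific is 166.107.52.128/25.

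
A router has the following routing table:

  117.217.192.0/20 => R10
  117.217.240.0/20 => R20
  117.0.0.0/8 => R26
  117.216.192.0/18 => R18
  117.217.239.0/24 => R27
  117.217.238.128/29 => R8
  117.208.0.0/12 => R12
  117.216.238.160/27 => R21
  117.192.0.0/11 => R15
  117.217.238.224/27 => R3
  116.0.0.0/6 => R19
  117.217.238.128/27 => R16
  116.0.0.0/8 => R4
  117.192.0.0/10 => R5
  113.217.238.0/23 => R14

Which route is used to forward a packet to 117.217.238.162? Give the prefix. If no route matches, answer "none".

117.208.0.0/12

Entries matching 117.217.238.162:
  116.0.0.0/6 (116.0.0.0 - 119.255.255.255)
  117.0.0.0/8 (117.0.0.0 - 117.255.255.255)
  117.192.0.0/10 (117.192.0.0 - 117.255.255.255)
  117.192.0.0/11 (117.192.0.0 - 117.223.255.255)
  117.208.0.0/12 (117.208.0.0 - 117.223.255.255)
Most specific is 117.208.0.0/12.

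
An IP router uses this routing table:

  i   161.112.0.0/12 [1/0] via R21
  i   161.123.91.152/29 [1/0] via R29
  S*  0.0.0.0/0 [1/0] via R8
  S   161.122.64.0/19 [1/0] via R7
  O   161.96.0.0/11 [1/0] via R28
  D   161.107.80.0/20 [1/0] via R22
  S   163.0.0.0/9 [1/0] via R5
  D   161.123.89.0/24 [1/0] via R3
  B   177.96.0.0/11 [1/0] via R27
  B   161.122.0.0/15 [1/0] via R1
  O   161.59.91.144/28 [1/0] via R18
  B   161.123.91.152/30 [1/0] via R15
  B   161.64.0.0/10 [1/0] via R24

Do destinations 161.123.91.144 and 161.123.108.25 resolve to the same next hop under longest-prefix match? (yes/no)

161.123.91.144: longest match 161.122.0.0/15 -> R1
161.123.108.25: longest match 161.122.0.0/15 -> R1

yes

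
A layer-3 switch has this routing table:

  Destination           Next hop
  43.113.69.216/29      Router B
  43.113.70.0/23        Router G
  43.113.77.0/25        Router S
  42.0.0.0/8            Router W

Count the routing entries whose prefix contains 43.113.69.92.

No listed prefix contains 43.113.69.92.
Total matching entries: 0.

0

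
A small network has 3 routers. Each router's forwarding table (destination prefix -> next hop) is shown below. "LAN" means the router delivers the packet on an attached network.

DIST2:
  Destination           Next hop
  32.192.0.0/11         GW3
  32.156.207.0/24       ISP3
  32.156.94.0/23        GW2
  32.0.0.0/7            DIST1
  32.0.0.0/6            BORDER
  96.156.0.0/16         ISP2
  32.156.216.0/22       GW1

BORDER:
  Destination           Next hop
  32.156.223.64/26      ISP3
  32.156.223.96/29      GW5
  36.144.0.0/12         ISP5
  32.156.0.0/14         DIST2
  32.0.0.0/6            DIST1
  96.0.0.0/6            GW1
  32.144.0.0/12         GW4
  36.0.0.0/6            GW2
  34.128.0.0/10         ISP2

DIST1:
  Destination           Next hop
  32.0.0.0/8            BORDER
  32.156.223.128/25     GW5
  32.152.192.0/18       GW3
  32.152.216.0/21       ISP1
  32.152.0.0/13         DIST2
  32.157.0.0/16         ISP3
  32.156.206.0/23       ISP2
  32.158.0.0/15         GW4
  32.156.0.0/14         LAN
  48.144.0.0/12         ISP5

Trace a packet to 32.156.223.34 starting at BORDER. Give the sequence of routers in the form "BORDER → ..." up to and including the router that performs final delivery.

BORDER → DIST2 → DIST1

At BORDER: longest match for 32.156.223.34 is 32.156.0.0/14 -> DIST2
At DIST2: longest match for 32.156.223.34 is 32.0.0.0/7 -> DIST1
At DIST1: longest match for 32.156.223.34 is 32.156.0.0/14 -> LAN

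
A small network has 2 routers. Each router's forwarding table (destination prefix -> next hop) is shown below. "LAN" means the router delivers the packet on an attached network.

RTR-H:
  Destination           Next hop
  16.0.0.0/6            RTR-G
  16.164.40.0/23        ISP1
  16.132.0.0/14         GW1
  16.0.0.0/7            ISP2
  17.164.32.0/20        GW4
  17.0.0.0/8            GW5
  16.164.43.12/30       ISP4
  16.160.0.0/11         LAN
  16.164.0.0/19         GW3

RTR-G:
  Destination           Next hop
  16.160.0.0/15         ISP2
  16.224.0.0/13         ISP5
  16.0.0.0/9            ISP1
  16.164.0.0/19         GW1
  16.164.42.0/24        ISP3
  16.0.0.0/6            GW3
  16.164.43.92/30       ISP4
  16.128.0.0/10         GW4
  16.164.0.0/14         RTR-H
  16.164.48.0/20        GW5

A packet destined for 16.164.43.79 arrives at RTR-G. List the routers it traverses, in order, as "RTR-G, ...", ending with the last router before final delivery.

RTR-G, RTR-H

At RTR-G: longest match for 16.164.43.79 is 16.164.0.0/14 -> RTR-H
At RTR-H: longest match for 16.164.43.79 is 16.160.0.0/11 -> LAN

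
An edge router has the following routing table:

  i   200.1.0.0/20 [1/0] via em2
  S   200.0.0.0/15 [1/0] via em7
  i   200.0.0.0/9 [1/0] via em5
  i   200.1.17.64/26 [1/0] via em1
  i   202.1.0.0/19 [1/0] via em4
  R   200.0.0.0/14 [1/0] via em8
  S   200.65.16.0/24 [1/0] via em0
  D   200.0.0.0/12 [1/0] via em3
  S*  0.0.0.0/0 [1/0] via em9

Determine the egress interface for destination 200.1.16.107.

em7

Routes whose prefix contains 200.1.16.107:
  0.0.0.0/0 (default, matches everything) -> em9
  200.0.0.0/9 (200.0.0.0 - 200.127.255.255) -> em5
  200.0.0.0/12 (200.0.0.0 - 200.15.255.255) -> em3
  200.0.0.0/14 (200.0.0.0 - 200.3.255.255) -> em8
  200.0.0.0/15 (200.0.0.0 - 200.1.255.255) -> em7
More-specific entries that do NOT match:
  200.1.17.64/26 (200.1.17.64 - 200.1.17.127) does not contain 200.1.16.107
  200.65.16.0/24 (200.65.16.0 - 200.65.16.255) does not contain 200.1.16.107
  200.1.0.0/20 (200.1.0.0 - 200.1.15.255) does not contain 200.1.16.107
  202.1.0.0/19 (202.1.0.0 - 202.1.31.255) does not contain 200.1.16.107
Longest matching prefix is /15 -> interface em7.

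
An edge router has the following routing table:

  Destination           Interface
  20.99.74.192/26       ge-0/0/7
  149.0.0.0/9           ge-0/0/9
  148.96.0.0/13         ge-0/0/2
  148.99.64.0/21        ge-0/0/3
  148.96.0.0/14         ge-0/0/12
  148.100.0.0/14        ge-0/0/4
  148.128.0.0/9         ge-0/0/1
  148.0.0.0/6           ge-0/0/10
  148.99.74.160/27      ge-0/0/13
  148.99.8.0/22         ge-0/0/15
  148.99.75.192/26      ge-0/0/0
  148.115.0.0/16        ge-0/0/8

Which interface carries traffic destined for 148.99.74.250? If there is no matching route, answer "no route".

ge-0/0/12

Routes whose prefix contains 148.99.74.250:
  148.0.0.0/6 (148.0.0.0 - 151.255.255.255) -> ge-0/0/10
  148.96.0.0/13 (148.96.0.0 - 148.103.255.255) -> ge-0/0/2
  148.96.0.0/14 (148.96.0.0 - 148.99.255.255) -> ge-0/0/12
More-specific entries that do NOT match:
  148.99.74.160/27 (148.99.74.160 - 148.99.74.191) does not contain 148.99.74.250
  20.99.74.192/26 (20.99.74.192 - 20.99.74.255) does not contain 148.99.74.250
  148.99.75.192/26 (148.99.75.192 - 148.99.75.255) does not contain 148.99.74.250
  148.99.8.0/22 (148.99.8.0 - 148.99.11.255) does not contain 148.99.74.250
  148.99.64.0/21 (148.99.64.0 - 148.99.71.255) does not contain 148.99.74.250
  148.115.0.0/16 (148.115.0.0 - 148.115.255.255) does not contain 148.99.74.250
Longest matching prefix is /14 -> interface ge-0/0/12.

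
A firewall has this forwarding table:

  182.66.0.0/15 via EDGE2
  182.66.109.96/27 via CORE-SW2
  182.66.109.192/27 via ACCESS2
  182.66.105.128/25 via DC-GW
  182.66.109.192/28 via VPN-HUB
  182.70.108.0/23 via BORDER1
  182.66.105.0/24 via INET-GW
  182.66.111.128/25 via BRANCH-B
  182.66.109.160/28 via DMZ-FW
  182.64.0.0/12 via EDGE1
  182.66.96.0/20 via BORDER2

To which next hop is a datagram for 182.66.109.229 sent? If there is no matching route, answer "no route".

BORDER2

Routes whose prefix contains 182.66.109.229:
  182.64.0.0/12 (182.64.0.0 - 182.79.255.255) -> EDGE1
  182.66.0.0/15 (182.66.0.0 - 182.67.255.255) -> EDGE2
  182.66.96.0/20 (182.66.96.0 - 182.66.111.255) -> BORDER2
More-specific entries that do NOT match:
  182.66.109.192/28 (182.66.109.192 - 182.66.109.207) does not contain 182.66.109.229
  182.66.109.160/28 (182.66.109.160 - 182.66.109.175) does not contain 182.66.109.229
  182.66.109.96/27 (182.66.109.96 - 182.66.109.127) does not contain 182.66.109.229
  182.66.109.192/27 (182.66.109.192 - 182.66.109.223) does not contain 182.66.109.229
  182.66.105.128/25 (182.66.105.128 - 182.66.105.255) does not contain 182.66.109.229
  182.66.111.128/25 (182.66.111.128 - 182.66.111.255) does not contain 182.66.109.229
  182.66.105.0/24 (182.66.105.0 - 182.66.105.255) does not contain 182.66.109.229
  182.70.108.0/23 (182.70.108.0 - 182.70.109.255) does not contain 182.66.109.229
Longest matching prefix is /20 -> next hop BORDER2.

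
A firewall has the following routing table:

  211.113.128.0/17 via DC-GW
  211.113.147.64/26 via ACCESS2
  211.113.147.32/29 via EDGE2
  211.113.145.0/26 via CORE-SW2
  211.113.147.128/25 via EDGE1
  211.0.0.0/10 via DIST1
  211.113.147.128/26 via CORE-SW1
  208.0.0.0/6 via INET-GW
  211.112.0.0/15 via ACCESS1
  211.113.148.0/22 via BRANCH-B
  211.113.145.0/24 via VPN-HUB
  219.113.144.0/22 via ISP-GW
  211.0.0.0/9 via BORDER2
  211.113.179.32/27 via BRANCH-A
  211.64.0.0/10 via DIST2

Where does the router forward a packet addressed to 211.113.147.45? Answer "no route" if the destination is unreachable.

Routes whose prefix contains 211.113.147.45:
  208.0.0.0/6 (208.0.0.0 - 211.255.255.255) -> INET-GW
  211.0.0.0/9 (211.0.0.0 - 211.127.255.255) -> BORDER2
  211.64.0.0/10 (211.64.0.0 - 211.127.255.255) -> DIST2
  211.112.0.0/15 (211.112.0.0 - 211.113.255.255) -> ACCESS1
  211.113.128.0/17 (211.113.128.0 - 211.113.255.255) -> DC-GW
More-specific entries that do NOT match:
  211.113.147.32/29 (211.113.147.32 - 211.113.147.39) does not contain 211.113.147.45
  211.113.179.32/27 (211.113.179.32 - 211.113.179.63) does not contain 211.113.147.45
  211.113.147.64/26 (211.113.147.64 - 211.113.147.127) does not contain 211.113.147.45
  211.113.145.0/26 (211.113.145.0 - 211.113.145.63) does not contain 211.113.147.45
  211.113.147.128/26 (211.113.147.128 - 211.113.147.191) does not contain 211.113.147.45
  211.113.147.128/25 (211.113.147.128 - 211.113.147.255) does not contain 211.113.147.45
  211.113.145.0/24 (211.113.145.0 - 211.113.145.255) does not contain 211.113.147.45
  211.113.148.0/22 (211.113.148.0 - 211.113.151.255) does not contain 211.113.147.45
  219.113.144.0/22 (219.113.144.0 - 219.113.147.255) does not contain 211.113.147.45
Longest matching prefix is /17 -> next hop DC-GW.

DC-GW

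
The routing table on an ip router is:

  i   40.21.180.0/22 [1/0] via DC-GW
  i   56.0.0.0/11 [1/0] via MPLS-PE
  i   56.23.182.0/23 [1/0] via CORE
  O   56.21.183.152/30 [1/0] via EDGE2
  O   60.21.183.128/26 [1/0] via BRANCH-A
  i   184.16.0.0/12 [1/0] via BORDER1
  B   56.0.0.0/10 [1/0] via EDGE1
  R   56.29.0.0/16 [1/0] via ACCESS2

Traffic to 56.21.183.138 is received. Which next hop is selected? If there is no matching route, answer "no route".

MPLS-PE

Routes whose prefix contains 56.21.183.138:
  56.0.0.0/10 (56.0.0.0 - 56.63.255.255) -> EDGE1
  56.0.0.0/11 (56.0.0.0 - 56.31.255.255) -> MPLS-PE
More-specific entries that do NOT match:
  56.21.183.152/30 (56.21.183.152 - 56.21.183.155) does not contain 56.21.183.138
  60.21.183.128/26 (60.21.183.128 - 60.21.183.191) does not contain 56.21.183.138
  56.23.182.0/23 (56.23.182.0 - 56.23.183.255) does not contain 56.21.183.138
  40.21.180.0/22 (40.21.180.0 - 40.21.183.255) does not contain 56.21.183.138
  56.29.0.0/16 (56.29.0.0 - 56.29.255.255) does not contain 56.21.183.138
  184.16.0.0/12 (184.16.0.0 - 184.31.255.255) does not contain 56.21.183.138
Longest matching prefix is /11 -> next hop MPLS-PE.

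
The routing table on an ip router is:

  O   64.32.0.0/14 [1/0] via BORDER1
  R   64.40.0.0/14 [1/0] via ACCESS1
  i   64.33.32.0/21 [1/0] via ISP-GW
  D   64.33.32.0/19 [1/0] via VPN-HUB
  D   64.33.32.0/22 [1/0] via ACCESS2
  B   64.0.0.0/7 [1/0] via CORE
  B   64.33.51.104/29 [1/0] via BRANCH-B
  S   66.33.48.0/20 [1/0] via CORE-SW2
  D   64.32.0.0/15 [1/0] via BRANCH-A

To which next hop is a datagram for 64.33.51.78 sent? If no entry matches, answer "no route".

Routes whose prefix contains 64.33.51.78:
  64.0.0.0/7 (64.0.0.0 - 65.255.255.255) -> CORE
  64.32.0.0/14 (64.32.0.0 - 64.35.255.255) -> BORDER1
  64.32.0.0/15 (64.32.0.0 - 64.33.255.255) -> BRANCH-A
  64.33.32.0/19 (64.33.32.0 - 64.33.63.255) -> VPN-HUB
More-specific entries that do NOT match:
  64.33.51.104/29 (64.33.51.104 - 64.33.51.111) does not contain 64.33.51.78
  64.33.32.0/22 (64.33.32.0 - 64.33.35.255) does not contain 64.33.51.78
  64.33.32.0/21 (64.33.32.0 - 64.33.39.255) does not contain 64.33.51.78
  66.33.48.0/20 (66.33.48.0 - 66.33.63.255) does not contain 64.33.51.78
Longest matching prefix is /19 -> next hop VPN-HUB.

VPN-HUB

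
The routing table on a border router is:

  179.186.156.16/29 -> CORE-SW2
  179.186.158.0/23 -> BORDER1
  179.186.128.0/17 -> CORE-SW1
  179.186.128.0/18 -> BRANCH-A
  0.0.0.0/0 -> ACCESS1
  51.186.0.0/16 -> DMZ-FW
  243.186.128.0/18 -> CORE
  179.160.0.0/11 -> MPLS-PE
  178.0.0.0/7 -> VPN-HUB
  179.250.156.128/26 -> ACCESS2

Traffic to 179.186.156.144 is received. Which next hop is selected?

Routes whose prefix contains 179.186.156.144:
  0.0.0.0/0 (default, matches everything) -> ACCESS1
  178.0.0.0/7 (178.0.0.0 - 179.255.255.255) -> VPN-HUB
  179.160.0.0/11 (179.160.0.0 - 179.191.255.255) -> MPLS-PE
  179.186.128.0/17 (179.186.128.0 - 179.186.255.255) -> CORE-SW1
  179.186.128.0/18 (179.186.128.0 - 179.186.191.255) -> BRANCH-A
More-specific entries that do NOT match:
  179.186.156.16/29 (179.186.156.16 - 179.186.156.23) does not contain 179.186.156.144
  179.250.156.128/26 (179.250.156.128 - 179.250.156.191) does not contain 179.186.156.144
  179.186.158.0/23 (179.186.158.0 - 179.186.159.255) does not contain 179.186.156.144
Longest matching prefix is /18 -> next hop BRANCH-A.

BRANCH-A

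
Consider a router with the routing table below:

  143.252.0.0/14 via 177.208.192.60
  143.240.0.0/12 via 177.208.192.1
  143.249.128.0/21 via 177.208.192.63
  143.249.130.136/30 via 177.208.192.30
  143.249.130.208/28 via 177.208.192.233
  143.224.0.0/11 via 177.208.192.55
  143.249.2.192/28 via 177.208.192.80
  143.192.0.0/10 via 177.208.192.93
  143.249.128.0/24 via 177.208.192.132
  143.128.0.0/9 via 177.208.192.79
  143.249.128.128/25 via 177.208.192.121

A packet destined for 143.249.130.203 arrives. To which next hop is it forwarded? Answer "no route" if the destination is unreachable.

177.208.192.63

Routes whose prefix contains 143.249.130.203:
  143.128.0.0/9 (143.128.0.0 - 143.255.255.255) -> 177.208.192.79
  143.192.0.0/10 (143.192.0.0 - 143.255.255.255) -> 177.208.192.93
  143.224.0.0/11 (143.224.0.0 - 143.255.255.255) -> 177.208.192.55
  143.240.0.0/12 (143.240.0.0 - 143.255.255.255) -> 177.208.192.1
  143.249.128.0/21 (143.249.128.0 - 143.249.135.255) -> 177.208.192.63
More-specific entries that do NOT match:
  143.249.130.136/30 (143.249.130.136 - 143.249.130.139) does not contain 143.249.130.203
  143.249.130.208/28 (143.249.130.208 - 143.249.130.223) does not contain 143.249.130.203
  143.249.2.192/28 (143.249.2.192 - 143.249.2.207) does not contain 143.249.130.203
  143.249.128.128/25 (143.249.128.128 - 143.249.128.255) does not contain 143.249.130.203
  143.249.128.0/24 (143.249.128.0 - 143.249.128.255) does not contain 143.249.130.203
Longest matching prefix is /21 -> next hop 177.208.192.63.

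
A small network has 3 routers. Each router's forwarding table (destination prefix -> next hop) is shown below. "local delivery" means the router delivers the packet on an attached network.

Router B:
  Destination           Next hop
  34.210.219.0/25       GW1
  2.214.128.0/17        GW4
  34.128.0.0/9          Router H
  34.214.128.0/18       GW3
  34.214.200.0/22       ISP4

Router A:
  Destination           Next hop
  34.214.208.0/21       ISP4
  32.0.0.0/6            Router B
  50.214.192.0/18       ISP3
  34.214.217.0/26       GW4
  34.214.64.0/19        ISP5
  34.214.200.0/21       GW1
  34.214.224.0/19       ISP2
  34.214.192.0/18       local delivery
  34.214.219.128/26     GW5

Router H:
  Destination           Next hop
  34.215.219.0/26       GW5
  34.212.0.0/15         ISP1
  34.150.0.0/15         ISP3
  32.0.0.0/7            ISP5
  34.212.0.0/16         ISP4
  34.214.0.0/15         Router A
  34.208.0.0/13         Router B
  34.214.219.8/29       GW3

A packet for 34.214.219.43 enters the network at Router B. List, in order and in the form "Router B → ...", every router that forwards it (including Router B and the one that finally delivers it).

At Router B: longest match for 34.214.219.43 is 34.128.0.0/9 -> Router H
At Router H: longest match for 34.214.219.43 is 34.214.0.0/15 -> Router A
At Router A: longest match for 34.214.219.43 is 34.214.192.0/18 -> local delivery

Router B → Router H → Router A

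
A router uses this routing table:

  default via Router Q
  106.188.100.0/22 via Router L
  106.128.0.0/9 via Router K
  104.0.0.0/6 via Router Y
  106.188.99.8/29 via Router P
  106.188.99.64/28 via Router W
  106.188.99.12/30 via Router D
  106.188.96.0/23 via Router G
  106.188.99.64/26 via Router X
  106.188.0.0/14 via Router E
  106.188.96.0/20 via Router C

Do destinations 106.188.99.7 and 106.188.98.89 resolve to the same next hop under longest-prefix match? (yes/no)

yes

106.188.99.7: longest match 106.188.96.0/20 -> Router C
106.188.98.89: longest match 106.188.96.0/20 -> Router C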